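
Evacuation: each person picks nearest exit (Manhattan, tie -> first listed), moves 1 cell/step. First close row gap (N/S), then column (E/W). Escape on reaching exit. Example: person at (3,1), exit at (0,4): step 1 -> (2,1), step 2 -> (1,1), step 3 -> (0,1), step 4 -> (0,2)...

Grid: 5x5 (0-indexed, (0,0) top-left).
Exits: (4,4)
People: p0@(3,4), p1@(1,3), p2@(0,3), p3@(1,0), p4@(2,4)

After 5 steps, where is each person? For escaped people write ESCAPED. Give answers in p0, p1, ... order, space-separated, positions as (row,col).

Step 1: p0:(3,4)->(4,4)->EXIT | p1:(1,3)->(2,3) | p2:(0,3)->(1,3) | p3:(1,0)->(2,0) | p4:(2,4)->(3,4)
Step 2: p0:escaped | p1:(2,3)->(3,3) | p2:(1,3)->(2,3) | p3:(2,0)->(3,0) | p4:(3,4)->(4,4)->EXIT
Step 3: p0:escaped | p1:(3,3)->(4,3) | p2:(2,3)->(3,3) | p3:(3,0)->(4,0) | p4:escaped
Step 4: p0:escaped | p1:(4,3)->(4,4)->EXIT | p2:(3,3)->(4,3) | p3:(4,0)->(4,1) | p4:escaped
Step 5: p0:escaped | p1:escaped | p2:(4,3)->(4,4)->EXIT | p3:(4,1)->(4,2) | p4:escaped

ESCAPED ESCAPED ESCAPED (4,2) ESCAPED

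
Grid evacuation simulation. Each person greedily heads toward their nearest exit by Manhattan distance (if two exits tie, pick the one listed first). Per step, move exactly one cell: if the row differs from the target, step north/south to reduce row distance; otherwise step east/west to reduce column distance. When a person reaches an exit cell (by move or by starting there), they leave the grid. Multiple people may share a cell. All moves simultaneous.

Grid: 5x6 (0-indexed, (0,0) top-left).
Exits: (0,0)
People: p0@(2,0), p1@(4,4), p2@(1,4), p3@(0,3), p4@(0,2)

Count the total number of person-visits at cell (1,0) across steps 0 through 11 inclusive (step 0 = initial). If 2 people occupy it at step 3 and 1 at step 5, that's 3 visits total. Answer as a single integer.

Answer: 1

Derivation:
Step 0: p0@(2,0) p1@(4,4) p2@(1,4) p3@(0,3) p4@(0,2) -> at (1,0): 0 [-], cum=0
Step 1: p0@(1,0) p1@(3,4) p2@(0,4) p3@(0,2) p4@(0,1) -> at (1,0): 1 [p0], cum=1
Step 2: p0@ESC p1@(2,4) p2@(0,3) p3@(0,1) p4@ESC -> at (1,0): 0 [-], cum=1
Step 3: p0@ESC p1@(1,4) p2@(0,2) p3@ESC p4@ESC -> at (1,0): 0 [-], cum=1
Step 4: p0@ESC p1@(0,4) p2@(0,1) p3@ESC p4@ESC -> at (1,0): 0 [-], cum=1
Step 5: p0@ESC p1@(0,3) p2@ESC p3@ESC p4@ESC -> at (1,0): 0 [-], cum=1
Step 6: p0@ESC p1@(0,2) p2@ESC p3@ESC p4@ESC -> at (1,0): 0 [-], cum=1
Step 7: p0@ESC p1@(0,1) p2@ESC p3@ESC p4@ESC -> at (1,0): 0 [-], cum=1
Step 8: p0@ESC p1@ESC p2@ESC p3@ESC p4@ESC -> at (1,0): 0 [-], cum=1
Total visits = 1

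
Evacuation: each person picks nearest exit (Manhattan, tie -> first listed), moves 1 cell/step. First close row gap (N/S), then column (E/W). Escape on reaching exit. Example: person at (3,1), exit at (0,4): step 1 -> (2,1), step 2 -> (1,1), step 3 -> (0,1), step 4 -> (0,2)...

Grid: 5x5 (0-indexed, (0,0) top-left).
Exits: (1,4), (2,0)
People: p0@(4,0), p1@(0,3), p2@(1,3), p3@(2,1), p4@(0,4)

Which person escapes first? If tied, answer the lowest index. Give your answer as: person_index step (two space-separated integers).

Answer: 2 1

Derivation:
Step 1: p0:(4,0)->(3,0) | p1:(0,3)->(1,3) | p2:(1,3)->(1,4)->EXIT | p3:(2,1)->(2,0)->EXIT | p4:(0,4)->(1,4)->EXIT
Step 2: p0:(3,0)->(2,0)->EXIT | p1:(1,3)->(1,4)->EXIT | p2:escaped | p3:escaped | p4:escaped
Exit steps: [2, 2, 1, 1, 1]
First to escape: p2 at step 1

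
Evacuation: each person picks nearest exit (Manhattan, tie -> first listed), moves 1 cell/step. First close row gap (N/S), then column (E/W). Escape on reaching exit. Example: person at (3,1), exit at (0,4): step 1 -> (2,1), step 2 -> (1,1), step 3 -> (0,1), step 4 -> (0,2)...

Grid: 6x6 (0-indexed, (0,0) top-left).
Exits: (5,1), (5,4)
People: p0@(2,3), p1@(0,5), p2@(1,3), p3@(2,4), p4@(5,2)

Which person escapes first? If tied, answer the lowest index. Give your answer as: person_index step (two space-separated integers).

Answer: 4 1

Derivation:
Step 1: p0:(2,3)->(3,3) | p1:(0,5)->(1,5) | p2:(1,3)->(2,3) | p3:(2,4)->(3,4) | p4:(5,2)->(5,1)->EXIT
Step 2: p0:(3,3)->(4,3) | p1:(1,5)->(2,5) | p2:(2,3)->(3,3) | p3:(3,4)->(4,4) | p4:escaped
Step 3: p0:(4,3)->(5,3) | p1:(2,5)->(3,5) | p2:(3,3)->(4,3) | p3:(4,4)->(5,4)->EXIT | p4:escaped
Step 4: p0:(5,3)->(5,4)->EXIT | p1:(3,5)->(4,5) | p2:(4,3)->(5,3) | p3:escaped | p4:escaped
Step 5: p0:escaped | p1:(4,5)->(5,5) | p2:(5,3)->(5,4)->EXIT | p3:escaped | p4:escaped
Step 6: p0:escaped | p1:(5,5)->(5,4)->EXIT | p2:escaped | p3:escaped | p4:escaped
Exit steps: [4, 6, 5, 3, 1]
First to escape: p4 at step 1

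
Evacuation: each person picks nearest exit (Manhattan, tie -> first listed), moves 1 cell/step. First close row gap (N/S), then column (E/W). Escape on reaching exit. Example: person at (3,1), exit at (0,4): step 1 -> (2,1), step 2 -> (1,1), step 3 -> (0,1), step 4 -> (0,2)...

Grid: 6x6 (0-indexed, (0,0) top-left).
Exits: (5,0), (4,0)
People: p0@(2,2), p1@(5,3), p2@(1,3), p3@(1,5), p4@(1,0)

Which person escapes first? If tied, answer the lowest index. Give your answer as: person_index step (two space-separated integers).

Step 1: p0:(2,2)->(3,2) | p1:(5,3)->(5,2) | p2:(1,3)->(2,3) | p3:(1,5)->(2,5) | p4:(1,0)->(2,0)
Step 2: p0:(3,2)->(4,2) | p1:(5,2)->(5,1) | p2:(2,3)->(3,3) | p3:(2,5)->(3,5) | p4:(2,0)->(3,0)
Step 3: p0:(4,2)->(4,1) | p1:(5,1)->(5,0)->EXIT | p2:(3,3)->(4,3) | p3:(3,5)->(4,5) | p4:(3,0)->(4,0)->EXIT
Step 4: p0:(4,1)->(4,0)->EXIT | p1:escaped | p2:(4,3)->(4,2) | p3:(4,5)->(4,4) | p4:escaped
Step 5: p0:escaped | p1:escaped | p2:(4,2)->(4,1) | p3:(4,4)->(4,3) | p4:escaped
Step 6: p0:escaped | p1:escaped | p2:(4,1)->(4,0)->EXIT | p3:(4,3)->(4,2) | p4:escaped
Step 7: p0:escaped | p1:escaped | p2:escaped | p3:(4,2)->(4,1) | p4:escaped
Step 8: p0:escaped | p1:escaped | p2:escaped | p3:(4,1)->(4,0)->EXIT | p4:escaped
Exit steps: [4, 3, 6, 8, 3]
First to escape: p1 at step 3

Answer: 1 3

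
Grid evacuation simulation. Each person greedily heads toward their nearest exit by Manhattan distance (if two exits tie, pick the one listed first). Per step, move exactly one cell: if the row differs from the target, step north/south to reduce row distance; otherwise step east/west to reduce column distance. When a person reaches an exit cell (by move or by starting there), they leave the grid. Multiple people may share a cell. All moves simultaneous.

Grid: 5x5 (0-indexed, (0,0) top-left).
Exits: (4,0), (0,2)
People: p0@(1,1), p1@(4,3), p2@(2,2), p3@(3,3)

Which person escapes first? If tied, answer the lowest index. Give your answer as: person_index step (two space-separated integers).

Step 1: p0:(1,1)->(0,1) | p1:(4,3)->(4,2) | p2:(2,2)->(1,2) | p3:(3,3)->(4,3)
Step 2: p0:(0,1)->(0,2)->EXIT | p1:(4,2)->(4,1) | p2:(1,2)->(0,2)->EXIT | p3:(4,3)->(4,2)
Step 3: p0:escaped | p1:(4,1)->(4,0)->EXIT | p2:escaped | p3:(4,2)->(4,1)
Step 4: p0:escaped | p1:escaped | p2:escaped | p3:(4,1)->(4,0)->EXIT
Exit steps: [2, 3, 2, 4]
First to escape: p0 at step 2

Answer: 0 2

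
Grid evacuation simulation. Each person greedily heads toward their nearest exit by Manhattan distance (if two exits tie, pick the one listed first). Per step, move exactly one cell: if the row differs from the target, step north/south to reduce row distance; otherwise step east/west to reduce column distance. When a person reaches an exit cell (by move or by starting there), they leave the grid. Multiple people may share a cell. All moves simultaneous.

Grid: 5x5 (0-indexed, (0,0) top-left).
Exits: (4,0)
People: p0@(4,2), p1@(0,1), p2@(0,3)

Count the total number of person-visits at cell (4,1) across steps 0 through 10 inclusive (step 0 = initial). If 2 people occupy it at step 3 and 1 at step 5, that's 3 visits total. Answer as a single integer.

Answer: 3

Derivation:
Step 0: p0@(4,2) p1@(0,1) p2@(0,3) -> at (4,1): 0 [-], cum=0
Step 1: p0@(4,1) p1@(1,1) p2@(1,3) -> at (4,1): 1 [p0], cum=1
Step 2: p0@ESC p1@(2,1) p2@(2,3) -> at (4,1): 0 [-], cum=1
Step 3: p0@ESC p1@(3,1) p2@(3,3) -> at (4,1): 0 [-], cum=1
Step 4: p0@ESC p1@(4,1) p2@(4,3) -> at (4,1): 1 [p1], cum=2
Step 5: p0@ESC p1@ESC p2@(4,2) -> at (4,1): 0 [-], cum=2
Step 6: p0@ESC p1@ESC p2@(4,1) -> at (4,1): 1 [p2], cum=3
Step 7: p0@ESC p1@ESC p2@ESC -> at (4,1): 0 [-], cum=3
Total visits = 3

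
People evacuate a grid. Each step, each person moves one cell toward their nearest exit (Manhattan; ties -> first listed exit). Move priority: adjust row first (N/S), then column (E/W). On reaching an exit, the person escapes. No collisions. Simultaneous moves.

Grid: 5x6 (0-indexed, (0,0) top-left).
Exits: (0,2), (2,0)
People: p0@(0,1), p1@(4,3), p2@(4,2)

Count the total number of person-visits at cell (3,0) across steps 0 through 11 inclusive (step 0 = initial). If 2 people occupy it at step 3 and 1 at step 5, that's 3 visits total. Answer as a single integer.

Step 0: p0@(0,1) p1@(4,3) p2@(4,2) -> at (3,0): 0 [-], cum=0
Step 1: p0@ESC p1@(3,3) p2@(3,2) -> at (3,0): 0 [-], cum=0
Step 2: p0@ESC p1@(2,3) p2@(2,2) -> at (3,0): 0 [-], cum=0
Step 3: p0@ESC p1@(1,3) p2@(1,2) -> at (3,0): 0 [-], cum=0
Step 4: p0@ESC p1@(0,3) p2@ESC -> at (3,0): 0 [-], cum=0
Step 5: p0@ESC p1@ESC p2@ESC -> at (3,0): 0 [-], cum=0
Total visits = 0

Answer: 0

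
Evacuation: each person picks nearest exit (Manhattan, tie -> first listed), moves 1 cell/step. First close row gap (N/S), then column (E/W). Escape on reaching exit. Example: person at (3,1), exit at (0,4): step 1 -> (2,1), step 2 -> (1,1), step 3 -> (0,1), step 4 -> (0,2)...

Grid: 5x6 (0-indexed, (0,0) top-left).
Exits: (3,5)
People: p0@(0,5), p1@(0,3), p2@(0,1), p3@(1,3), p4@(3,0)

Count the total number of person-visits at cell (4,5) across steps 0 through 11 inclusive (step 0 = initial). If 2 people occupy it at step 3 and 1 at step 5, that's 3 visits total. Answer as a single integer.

Answer: 0

Derivation:
Step 0: p0@(0,5) p1@(0,3) p2@(0,1) p3@(1,3) p4@(3,0) -> at (4,5): 0 [-], cum=0
Step 1: p0@(1,5) p1@(1,3) p2@(1,1) p3@(2,3) p4@(3,1) -> at (4,5): 0 [-], cum=0
Step 2: p0@(2,5) p1@(2,3) p2@(2,1) p3@(3,3) p4@(3,2) -> at (4,5): 0 [-], cum=0
Step 3: p0@ESC p1@(3,3) p2@(3,1) p3@(3,4) p4@(3,3) -> at (4,5): 0 [-], cum=0
Step 4: p0@ESC p1@(3,4) p2@(3,2) p3@ESC p4@(3,4) -> at (4,5): 0 [-], cum=0
Step 5: p0@ESC p1@ESC p2@(3,3) p3@ESC p4@ESC -> at (4,5): 0 [-], cum=0
Step 6: p0@ESC p1@ESC p2@(3,4) p3@ESC p4@ESC -> at (4,5): 0 [-], cum=0
Step 7: p0@ESC p1@ESC p2@ESC p3@ESC p4@ESC -> at (4,5): 0 [-], cum=0
Total visits = 0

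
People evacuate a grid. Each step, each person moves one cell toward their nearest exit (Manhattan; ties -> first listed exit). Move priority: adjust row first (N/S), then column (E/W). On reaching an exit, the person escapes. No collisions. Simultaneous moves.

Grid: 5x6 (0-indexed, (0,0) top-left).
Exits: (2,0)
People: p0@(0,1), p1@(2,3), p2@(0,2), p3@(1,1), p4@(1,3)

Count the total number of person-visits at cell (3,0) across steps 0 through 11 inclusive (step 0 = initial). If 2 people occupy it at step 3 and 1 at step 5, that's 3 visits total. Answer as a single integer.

Answer: 0

Derivation:
Step 0: p0@(0,1) p1@(2,3) p2@(0,2) p3@(1,1) p4@(1,3) -> at (3,0): 0 [-], cum=0
Step 1: p0@(1,1) p1@(2,2) p2@(1,2) p3@(2,1) p4@(2,3) -> at (3,0): 0 [-], cum=0
Step 2: p0@(2,1) p1@(2,1) p2@(2,2) p3@ESC p4@(2,2) -> at (3,0): 0 [-], cum=0
Step 3: p0@ESC p1@ESC p2@(2,1) p3@ESC p4@(2,1) -> at (3,0): 0 [-], cum=0
Step 4: p0@ESC p1@ESC p2@ESC p3@ESC p4@ESC -> at (3,0): 0 [-], cum=0
Total visits = 0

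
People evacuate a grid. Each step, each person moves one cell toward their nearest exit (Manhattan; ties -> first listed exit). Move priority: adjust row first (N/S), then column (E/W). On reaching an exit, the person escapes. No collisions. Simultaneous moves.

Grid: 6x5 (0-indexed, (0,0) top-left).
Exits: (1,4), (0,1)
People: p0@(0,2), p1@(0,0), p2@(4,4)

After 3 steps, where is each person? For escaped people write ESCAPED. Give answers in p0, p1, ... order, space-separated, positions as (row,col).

Step 1: p0:(0,2)->(0,1)->EXIT | p1:(0,0)->(0,1)->EXIT | p2:(4,4)->(3,4)
Step 2: p0:escaped | p1:escaped | p2:(3,4)->(2,4)
Step 3: p0:escaped | p1:escaped | p2:(2,4)->(1,4)->EXIT

ESCAPED ESCAPED ESCAPED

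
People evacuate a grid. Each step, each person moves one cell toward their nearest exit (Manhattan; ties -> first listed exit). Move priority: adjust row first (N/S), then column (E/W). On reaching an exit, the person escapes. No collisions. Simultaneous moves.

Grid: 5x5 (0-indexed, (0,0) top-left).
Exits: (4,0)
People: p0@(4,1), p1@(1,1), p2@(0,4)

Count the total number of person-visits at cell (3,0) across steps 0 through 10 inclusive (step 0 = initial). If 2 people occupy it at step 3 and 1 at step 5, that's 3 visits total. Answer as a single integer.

Answer: 0

Derivation:
Step 0: p0@(4,1) p1@(1,1) p2@(0,4) -> at (3,0): 0 [-], cum=0
Step 1: p0@ESC p1@(2,1) p2@(1,4) -> at (3,0): 0 [-], cum=0
Step 2: p0@ESC p1@(3,1) p2@(2,4) -> at (3,0): 0 [-], cum=0
Step 3: p0@ESC p1@(4,1) p2@(3,4) -> at (3,0): 0 [-], cum=0
Step 4: p0@ESC p1@ESC p2@(4,4) -> at (3,0): 0 [-], cum=0
Step 5: p0@ESC p1@ESC p2@(4,3) -> at (3,0): 0 [-], cum=0
Step 6: p0@ESC p1@ESC p2@(4,2) -> at (3,0): 0 [-], cum=0
Step 7: p0@ESC p1@ESC p2@(4,1) -> at (3,0): 0 [-], cum=0
Step 8: p0@ESC p1@ESC p2@ESC -> at (3,0): 0 [-], cum=0
Total visits = 0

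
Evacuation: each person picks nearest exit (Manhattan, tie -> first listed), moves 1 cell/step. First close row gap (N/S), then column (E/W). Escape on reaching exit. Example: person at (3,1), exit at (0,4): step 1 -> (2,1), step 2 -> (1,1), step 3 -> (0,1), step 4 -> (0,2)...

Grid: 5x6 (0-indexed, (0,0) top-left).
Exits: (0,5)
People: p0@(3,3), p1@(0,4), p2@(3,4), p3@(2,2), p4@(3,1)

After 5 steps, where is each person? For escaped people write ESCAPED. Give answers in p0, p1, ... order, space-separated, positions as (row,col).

Step 1: p0:(3,3)->(2,3) | p1:(0,4)->(0,5)->EXIT | p2:(3,4)->(2,4) | p3:(2,2)->(1,2) | p4:(3,1)->(2,1)
Step 2: p0:(2,3)->(1,3) | p1:escaped | p2:(2,4)->(1,4) | p3:(1,2)->(0,2) | p4:(2,1)->(1,1)
Step 3: p0:(1,3)->(0,3) | p1:escaped | p2:(1,4)->(0,4) | p3:(0,2)->(0,3) | p4:(1,1)->(0,1)
Step 4: p0:(0,3)->(0,4) | p1:escaped | p2:(0,4)->(0,5)->EXIT | p3:(0,3)->(0,4) | p4:(0,1)->(0,2)
Step 5: p0:(0,4)->(0,5)->EXIT | p1:escaped | p2:escaped | p3:(0,4)->(0,5)->EXIT | p4:(0,2)->(0,3)

ESCAPED ESCAPED ESCAPED ESCAPED (0,3)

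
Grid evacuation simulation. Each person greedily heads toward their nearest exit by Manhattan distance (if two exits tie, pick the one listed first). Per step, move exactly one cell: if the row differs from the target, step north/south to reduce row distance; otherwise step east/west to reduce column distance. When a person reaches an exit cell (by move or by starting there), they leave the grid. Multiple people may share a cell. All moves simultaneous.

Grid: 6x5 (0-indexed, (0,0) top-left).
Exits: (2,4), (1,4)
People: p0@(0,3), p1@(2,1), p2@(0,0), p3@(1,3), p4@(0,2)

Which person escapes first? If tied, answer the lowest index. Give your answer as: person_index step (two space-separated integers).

Answer: 3 1

Derivation:
Step 1: p0:(0,3)->(1,3) | p1:(2,1)->(2,2) | p2:(0,0)->(1,0) | p3:(1,3)->(1,4)->EXIT | p4:(0,2)->(1,2)
Step 2: p0:(1,3)->(1,4)->EXIT | p1:(2,2)->(2,3) | p2:(1,0)->(1,1) | p3:escaped | p4:(1,2)->(1,3)
Step 3: p0:escaped | p1:(2,3)->(2,4)->EXIT | p2:(1,1)->(1,2) | p3:escaped | p4:(1,3)->(1,4)->EXIT
Step 4: p0:escaped | p1:escaped | p2:(1,2)->(1,3) | p3:escaped | p4:escaped
Step 5: p0:escaped | p1:escaped | p2:(1,3)->(1,4)->EXIT | p3:escaped | p4:escaped
Exit steps: [2, 3, 5, 1, 3]
First to escape: p3 at step 1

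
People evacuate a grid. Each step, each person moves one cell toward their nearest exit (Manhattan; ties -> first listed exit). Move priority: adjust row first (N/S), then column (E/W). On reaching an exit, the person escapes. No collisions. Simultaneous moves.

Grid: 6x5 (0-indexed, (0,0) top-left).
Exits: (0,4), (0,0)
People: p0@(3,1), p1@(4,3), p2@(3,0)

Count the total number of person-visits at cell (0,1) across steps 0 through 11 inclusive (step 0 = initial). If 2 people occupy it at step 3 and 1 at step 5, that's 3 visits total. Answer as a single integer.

Answer: 1

Derivation:
Step 0: p0@(3,1) p1@(4,3) p2@(3,0) -> at (0,1): 0 [-], cum=0
Step 1: p0@(2,1) p1@(3,3) p2@(2,0) -> at (0,1): 0 [-], cum=0
Step 2: p0@(1,1) p1@(2,3) p2@(1,0) -> at (0,1): 0 [-], cum=0
Step 3: p0@(0,1) p1@(1,3) p2@ESC -> at (0,1): 1 [p0], cum=1
Step 4: p0@ESC p1@(0,3) p2@ESC -> at (0,1): 0 [-], cum=1
Step 5: p0@ESC p1@ESC p2@ESC -> at (0,1): 0 [-], cum=1
Total visits = 1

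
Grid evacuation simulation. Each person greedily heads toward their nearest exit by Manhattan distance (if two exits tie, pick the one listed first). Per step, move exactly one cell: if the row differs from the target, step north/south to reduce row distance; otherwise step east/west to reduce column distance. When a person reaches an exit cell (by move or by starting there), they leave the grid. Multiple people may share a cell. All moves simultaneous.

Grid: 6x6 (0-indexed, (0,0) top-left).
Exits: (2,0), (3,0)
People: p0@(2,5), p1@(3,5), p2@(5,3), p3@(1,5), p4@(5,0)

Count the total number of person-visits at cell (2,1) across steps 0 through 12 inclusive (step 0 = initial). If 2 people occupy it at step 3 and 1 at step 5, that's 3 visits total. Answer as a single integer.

Step 0: p0@(2,5) p1@(3,5) p2@(5,3) p3@(1,5) p4@(5,0) -> at (2,1): 0 [-], cum=0
Step 1: p0@(2,4) p1@(3,4) p2@(4,3) p3@(2,5) p4@(4,0) -> at (2,1): 0 [-], cum=0
Step 2: p0@(2,3) p1@(3,3) p2@(3,3) p3@(2,4) p4@ESC -> at (2,1): 0 [-], cum=0
Step 3: p0@(2,2) p1@(3,2) p2@(3,2) p3@(2,3) p4@ESC -> at (2,1): 0 [-], cum=0
Step 4: p0@(2,1) p1@(3,1) p2@(3,1) p3@(2,2) p4@ESC -> at (2,1): 1 [p0], cum=1
Step 5: p0@ESC p1@ESC p2@ESC p3@(2,1) p4@ESC -> at (2,1): 1 [p3], cum=2
Step 6: p0@ESC p1@ESC p2@ESC p3@ESC p4@ESC -> at (2,1): 0 [-], cum=2
Total visits = 2

Answer: 2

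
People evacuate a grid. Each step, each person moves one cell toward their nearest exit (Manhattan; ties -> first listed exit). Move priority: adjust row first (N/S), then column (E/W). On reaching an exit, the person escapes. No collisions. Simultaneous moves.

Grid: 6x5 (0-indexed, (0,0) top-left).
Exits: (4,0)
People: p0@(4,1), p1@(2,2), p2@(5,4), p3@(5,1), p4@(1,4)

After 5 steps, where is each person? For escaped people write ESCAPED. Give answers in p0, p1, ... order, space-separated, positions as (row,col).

Step 1: p0:(4,1)->(4,0)->EXIT | p1:(2,2)->(3,2) | p2:(5,4)->(4,4) | p3:(5,1)->(4,1) | p4:(1,4)->(2,4)
Step 2: p0:escaped | p1:(3,2)->(4,2) | p2:(4,4)->(4,3) | p3:(4,1)->(4,0)->EXIT | p4:(2,4)->(3,4)
Step 3: p0:escaped | p1:(4,2)->(4,1) | p2:(4,3)->(4,2) | p3:escaped | p4:(3,4)->(4,4)
Step 4: p0:escaped | p1:(4,1)->(4,0)->EXIT | p2:(4,2)->(4,1) | p3:escaped | p4:(4,4)->(4,3)
Step 5: p0:escaped | p1:escaped | p2:(4,1)->(4,0)->EXIT | p3:escaped | p4:(4,3)->(4,2)

ESCAPED ESCAPED ESCAPED ESCAPED (4,2)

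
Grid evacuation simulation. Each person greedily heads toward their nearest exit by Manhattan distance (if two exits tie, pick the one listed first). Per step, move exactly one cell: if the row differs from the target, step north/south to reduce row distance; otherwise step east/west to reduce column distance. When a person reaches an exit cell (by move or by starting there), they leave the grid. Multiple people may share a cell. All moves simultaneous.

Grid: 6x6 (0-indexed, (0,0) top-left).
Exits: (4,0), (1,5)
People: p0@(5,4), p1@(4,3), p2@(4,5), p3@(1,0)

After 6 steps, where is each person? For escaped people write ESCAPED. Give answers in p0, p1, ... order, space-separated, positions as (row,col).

Step 1: p0:(5,4)->(4,4) | p1:(4,3)->(4,2) | p2:(4,5)->(3,5) | p3:(1,0)->(2,0)
Step 2: p0:(4,4)->(4,3) | p1:(4,2)->(4,1) | p2:(3,5)->(2,5) | p3:(2,0)->(3,0)
Step 3: p0:(4,3)->(4,2) | p1:(4,1)->(4,0)->EXIT | p2:(2,5)->(1,5)->EXIT | p3:(3,0)->(4,0)->EXIT
Step 4: p0:(4,2)->(4,1) | p1:escaped | p2:escaped | p3:escaped
Step 5: p0:(4,1)->(4,0)->EXIT | p1:escaped | p2:escaped | p3:escaped

ESCAPED ESCAPED ESCAPED ESCAPED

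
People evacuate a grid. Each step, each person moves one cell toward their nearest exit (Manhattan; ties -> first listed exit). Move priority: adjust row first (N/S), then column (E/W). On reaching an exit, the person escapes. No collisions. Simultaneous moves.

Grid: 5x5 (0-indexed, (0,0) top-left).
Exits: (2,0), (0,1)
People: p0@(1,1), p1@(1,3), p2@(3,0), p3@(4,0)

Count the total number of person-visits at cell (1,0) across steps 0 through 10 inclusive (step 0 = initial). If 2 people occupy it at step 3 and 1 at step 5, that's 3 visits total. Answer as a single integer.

Step 0: p0@(1,1) p1@(1,3) p2@(3,0) p3@(4,0) -> at (1,0): 0 [-], cum=0
Step 1: p0@ESC p1@(0,3) p2@ESC p3@(3,0) -> at (1,0): 0 [-], cum=0
Step 2: p0@ESC p1@(0,2) p2@ESC p3@ESC -> at (1,0): 0 [-], cum=0
Step 3: p0@ESC p1@ESC p2@ESC p3@ESC -> at (1,0): 0 [-], cum=0
Total visits = 0

Answer: 0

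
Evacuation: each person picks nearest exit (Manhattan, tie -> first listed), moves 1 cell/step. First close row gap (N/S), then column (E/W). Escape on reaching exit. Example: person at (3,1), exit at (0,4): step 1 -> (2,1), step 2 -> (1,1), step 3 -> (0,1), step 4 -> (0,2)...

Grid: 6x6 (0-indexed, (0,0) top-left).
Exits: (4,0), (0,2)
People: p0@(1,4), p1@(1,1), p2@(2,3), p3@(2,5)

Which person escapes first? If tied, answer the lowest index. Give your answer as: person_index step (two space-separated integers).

Step 1: p0:(1,4)->(0,4) | p1:(1,1)->(0,1) | p2:(2,3)->(1,3) | p3:(2,5)->(1,5)
Step 2: p0:(0,4)->(0,3) | p1:(0,1)->(0,2)->EXIT | p2:(1,3)->(0,3) | p3:(1,5)->(0,5)
Step 3: p0:(0,3)->(0,2)->EXIT | p1:escaped | p2:(0,3)->(0,2)->EXIT | p3:(0,5)->(0,4)
Step 4: p0:escaped | p1:escaped | p2:escaped | p3:(0,4)->(0,3)
Step 5: p0:escaped | p1:escaped | p2:escaped | p3:(0,3)->(0,2)->EXIT
Exit steps: [3, 2, 3, 5]
First to escape: p1 at step 2

Answer: 1 2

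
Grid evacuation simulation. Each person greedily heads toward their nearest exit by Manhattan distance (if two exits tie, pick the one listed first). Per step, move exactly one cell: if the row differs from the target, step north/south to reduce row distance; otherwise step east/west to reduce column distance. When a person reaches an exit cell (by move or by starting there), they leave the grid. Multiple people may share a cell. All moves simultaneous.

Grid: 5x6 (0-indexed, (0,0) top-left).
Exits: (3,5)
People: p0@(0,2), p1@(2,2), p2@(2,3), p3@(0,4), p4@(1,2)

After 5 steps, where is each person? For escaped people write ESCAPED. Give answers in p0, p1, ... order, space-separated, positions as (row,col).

Step 1: p0:(0,2)->(1,2) | p1:(2,2)->(3,2) | p2:(2,3)->(3,3) | p3:(0,4)->(1,4) | p4:(1,2)->(2,2)
Step 2: p0:(1,2)->(2,2) | p1:(3,2)->(3,3) | p2:(3,3)->(3,4) | p3:(1,4)->(2,4) | p4:(2,2)->(3,2)
Step 3: p0:(2,2)->(3,2) | p1:(3,3)->(3,4) | p2:(3,4)->(3,5)->EXIT | p3:(2,4)->(3,4) | p4:(3,2)->(3,3)
Step 4: p0:(3,2)->(3,3) | p1:(3,4)->(3,5)->EXIT | p2:escaped | p3:(3,4)->(3,5)->EXIT | p4:(3,3)->(3,4)
Step 5: p0:(3,3)->(3,4) | p1:escaped | p2:escaped | p3:escaped | p4:(3,4)->(3,5)->EXIT

(3,4) ESCAPED ESCAPED ESCAPED ESCAPED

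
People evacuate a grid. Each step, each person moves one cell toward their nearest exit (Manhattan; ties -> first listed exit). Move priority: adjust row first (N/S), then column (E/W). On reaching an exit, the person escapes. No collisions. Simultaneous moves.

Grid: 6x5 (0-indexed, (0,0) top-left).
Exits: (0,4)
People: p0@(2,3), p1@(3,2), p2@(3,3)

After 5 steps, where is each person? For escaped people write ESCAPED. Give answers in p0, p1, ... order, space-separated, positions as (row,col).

Step 1: p0:(2,3)->(1,3) | p1:(3,2)->(2,2) | p2:(3,3)->(2,3)
Step 2: p0:(1,3)->(0,3) | p1:(2,2)->(1,2) | p2:(2,3)->(1,3)
Step 3: p0:(0,3)->(0,4)->EXIT | p1:(1,2)->(0,2) | p2:(1,3)->(0,3)
Step 4: p0:escaped | p1:(0,2)->(0,3) | p2:(0,3)->(0,4)->EXIT
Step 5: p0:escaped | p1:(0,3)->(0,4)->EXIT | p2:escaped

ESCAPED ESCAPED ESCAPED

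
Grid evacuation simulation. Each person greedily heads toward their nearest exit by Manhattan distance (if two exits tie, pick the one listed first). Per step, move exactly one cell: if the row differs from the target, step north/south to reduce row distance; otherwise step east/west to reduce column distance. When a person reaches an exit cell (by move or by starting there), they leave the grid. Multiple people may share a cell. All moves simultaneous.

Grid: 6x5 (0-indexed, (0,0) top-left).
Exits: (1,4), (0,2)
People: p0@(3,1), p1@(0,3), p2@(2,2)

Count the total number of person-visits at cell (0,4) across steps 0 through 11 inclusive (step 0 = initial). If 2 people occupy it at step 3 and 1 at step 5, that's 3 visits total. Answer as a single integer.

Answer: 0

Derivation:
Step 0: p0@(3,1) p1@(0,3) p2@(2,2) -> at (0,4): 0 [-], cum=0
Step 1: p0@(2,1) p1@ESC p2@(1,2) -> at (0,4): 0 [-], cum=0
Step 2: p0@(1,1) p1@ESC p2@ESC -> at (0,4): 0 [-], cum=0
Step 3: p0@(0,1) p1@ESC p2@ESC -> at (0,4): 0 [-], cum=0
Step 4: p0@ESC p1@ESC p2@ESC -> at (0,4): 0 [-], cum=0
Total visits = 0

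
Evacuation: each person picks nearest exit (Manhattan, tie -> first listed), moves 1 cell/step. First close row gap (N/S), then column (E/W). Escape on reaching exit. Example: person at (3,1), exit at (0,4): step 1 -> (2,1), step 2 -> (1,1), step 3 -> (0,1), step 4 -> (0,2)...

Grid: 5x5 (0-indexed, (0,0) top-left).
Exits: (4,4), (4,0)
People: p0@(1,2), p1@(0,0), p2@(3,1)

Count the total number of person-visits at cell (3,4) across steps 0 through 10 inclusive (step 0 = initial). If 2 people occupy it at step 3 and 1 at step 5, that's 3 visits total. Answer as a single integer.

Step 0: p0@(1,2) p1@(0,0) p2@(3,1) -> at (3,4): 0 [-], cum=0
Step 1: p0@(2,2) p1@(1,0) p2@(4,1) -> at (3,4): 0 [-], cum=0
Step 2: p0@(3,2) p1@(2,0) p2@ESC -> at (3,4): 0 [-], cum=0
Step 3: p0@(4,2) p1@(3,0) p2@ESC -> at (3,4): 0 [-], cum=0
Step 4: p0@(4,3) p1@ESC p2@ESC -> at (3,4): 0 [-], cum=0
Step 5: p0@ESC p1@ESC p2@ESC -> at (3,4): 0 [-], cum=0
Total visits = 0

Answer: 0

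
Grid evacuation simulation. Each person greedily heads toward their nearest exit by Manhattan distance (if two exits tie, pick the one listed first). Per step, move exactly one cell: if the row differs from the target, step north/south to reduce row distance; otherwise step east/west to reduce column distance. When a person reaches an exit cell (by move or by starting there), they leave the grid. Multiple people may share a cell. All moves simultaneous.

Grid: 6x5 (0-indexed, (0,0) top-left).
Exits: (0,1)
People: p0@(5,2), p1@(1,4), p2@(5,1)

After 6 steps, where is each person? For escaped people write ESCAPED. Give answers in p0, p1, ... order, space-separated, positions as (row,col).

Step 1: p0:(5,2)->(4,2) | p1:(1,4)->(0,4) | p2:(5,1)->(4,1)
Step 2: p0:(4,2)->(3,2) | p1:(0,4)->(0,3) | p2:(4,1)->(3,1)
Step 3: p0:(3,2)->(2,2) | p1:(0,3)->(0,2) | p2:(3,1)->(2,1)
Step 4: p0:(2,2)->(1,2) | p1:(0,2)->(0,1)->EXIT | p2:(2,1)->(1,1)
Step 5: p0:(1,2)->(0,2) | p1:escaped | p2:(1,1)->(0,1)->EXIT
Step 6: p0:(0,2)->(0,1)->EXIT | p1:escaped | p2:escaped

ESCAPED ESCAPED ESCAPED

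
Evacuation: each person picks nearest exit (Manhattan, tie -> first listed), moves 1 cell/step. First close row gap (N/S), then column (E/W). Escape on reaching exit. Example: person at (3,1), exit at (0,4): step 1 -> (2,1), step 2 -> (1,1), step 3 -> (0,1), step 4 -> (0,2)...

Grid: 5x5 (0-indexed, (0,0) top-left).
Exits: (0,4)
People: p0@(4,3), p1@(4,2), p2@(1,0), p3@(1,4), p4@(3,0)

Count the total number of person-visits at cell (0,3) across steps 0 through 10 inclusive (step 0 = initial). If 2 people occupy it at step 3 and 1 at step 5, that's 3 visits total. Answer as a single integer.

Answer: 4

Derivation:
Step 0: p0@(4,3) p1@(4,2) p2@(1,0) p3@(1,4) p4@(3,0) -> at (0,3): 0 [-], cum=0
Step 1: p0@(3,3) p1@(3,2) p2@(0,0) p3@ESC p4@(2,0) -> at (0,3): 0 [-], cum=0
Step 2: p0@(2,3) p1@(2,2) p2@(0,1) p3@ESC p4@(1,0) -> at (0,3): 0 [-], cum=0
Step 3: p0@(1,3) p1@(1,2) p2@(0,2) p3@ESC p4@(0,0) -> at (0,3): 0 [-], cum=0
Step 4: p0@(0,3) p1@(0,2) p2@(0,3) p3@ESC p4@(0,1) -> at (0,3): 2 [p0,p2], cum=2
Step 5: p0@ESC p1@(0,3) p2@ESC p3@ESC p4@(0,2) -> at (0,3): 1 [p1], cum=3
Step 6: p0@ESC p1@ESC p2@ESC p3@ESC p4@(0,3) -> at (0,3): 1 [p4], cum=4
Step 7: p0@ESC p1@ESC p2@ESC p3@ESC p4@ESC -> at (0,3): 0 [-], cum=4
Total visits = 4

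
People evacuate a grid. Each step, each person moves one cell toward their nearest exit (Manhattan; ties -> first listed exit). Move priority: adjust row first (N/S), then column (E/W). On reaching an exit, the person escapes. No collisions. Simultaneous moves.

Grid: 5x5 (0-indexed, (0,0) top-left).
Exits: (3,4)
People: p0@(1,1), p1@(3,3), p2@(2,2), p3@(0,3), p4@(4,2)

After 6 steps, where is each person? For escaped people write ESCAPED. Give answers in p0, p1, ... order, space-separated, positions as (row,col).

Step 1: p0:(1,1)->(2,1) | p1:(3,3)->(3,4)->EXIT | p2:(2,2)->(3,2) | p3:(0,3)->(1,3) | p4:(4,2)->(3,2)
Step 2: p0:(2,1)->(3,1) | p1:escaped | p2:(3,2)->(3,3) | p3:(1,3)->(2,3) | p4:(3,2)->(3,3)
Step 3: p0:(3,1)->(3,2) | p1:escaped | p2:(3,3)->(3,4)->EXIT | p3:(2,3)->(3,3) | p4:(3,3)->(3,4)->EXIT
Step 4: p0:(3,2)->(3,3) | p1:escaped | p2:escaped | p3:(3,3)->(3,4)->EXIT | p4:escaped
Step 5: p0:(3,3)->(3,4)->EXIT | p1:escaped | p2:escaped | p3:escaped | p4:escaped

ESCAPED ESCAPED ESCAPED ESCAPED ESCAPED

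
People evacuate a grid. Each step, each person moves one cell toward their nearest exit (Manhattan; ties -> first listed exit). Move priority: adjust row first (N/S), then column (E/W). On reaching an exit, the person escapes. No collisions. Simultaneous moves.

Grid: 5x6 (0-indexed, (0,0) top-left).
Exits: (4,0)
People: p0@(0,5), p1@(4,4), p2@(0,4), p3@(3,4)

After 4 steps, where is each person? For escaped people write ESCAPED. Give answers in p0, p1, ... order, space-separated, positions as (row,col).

Step 1: p0:(0,5)->(1,5) | p1:(4,4)->(4,3) | p2:(0,4)->(1,4) | p3:(3,4)->(4,4)
Step 2: p0:(1,5)->(2,5) | p1:(4,3)->(4,2) | p2:(1,4)->(2,4) | p3:(4,4)->(4,3)
Step 3: p0:(2,5)->(3,5) | p1:(4,2)->(4,1) | p2:(2,4)->(3,4) | p3:(4,3)->(4,2)
Step 4: p0:(3,5)->(4,5) | p1:(4,1)->(4,0)->EXIT | p2:(3,4)->(4,4) | p3:(4,2)->(4,1)

(4,5) ESCAPED (4,4) (4,1)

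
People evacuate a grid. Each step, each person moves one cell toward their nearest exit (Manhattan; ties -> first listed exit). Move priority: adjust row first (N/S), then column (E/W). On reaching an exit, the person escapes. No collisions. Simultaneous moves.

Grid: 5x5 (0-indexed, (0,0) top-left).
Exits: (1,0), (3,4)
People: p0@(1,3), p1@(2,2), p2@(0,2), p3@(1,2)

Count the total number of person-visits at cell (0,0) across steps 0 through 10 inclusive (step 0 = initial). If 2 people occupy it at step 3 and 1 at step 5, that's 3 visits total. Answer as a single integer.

Answer: 0

Derivation:
Step 0: p0@(1,3) p1@(2,2) p2@(0,2) p3@(1,2) -> at (0,0): 0 [-], cum=0
Step 1: p0@(1,2) p1@(1,2) p2@(1,2) p3@(1,1) -> at (0,0): 0 [-], cum=0
Step 2: p0@(1,1) p1@(1,1) p2@(1,1) p3@ESC -> at (0,0): 0 [-], cum=0
Step 3: p0@ESC p1@ESC p2@ESC p3@ESC -> at (0,0): 0 [-], cum=0
Total visits = 0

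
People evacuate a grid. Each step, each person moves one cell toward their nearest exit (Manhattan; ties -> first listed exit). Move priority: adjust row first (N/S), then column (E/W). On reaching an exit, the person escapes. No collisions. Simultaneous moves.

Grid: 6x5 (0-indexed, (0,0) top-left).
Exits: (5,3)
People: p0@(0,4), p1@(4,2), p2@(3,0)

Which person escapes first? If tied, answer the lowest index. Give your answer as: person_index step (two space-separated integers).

Answer: 1 2

Derivation:
Step 1: p0:(0,4)->(1,4) | p1:(4,2)->(5,2) | p2:(3,0)->(4,0)
Step 2: p0:(1,4)->(2,4) | p1:(5,2)->(5,3)->EXIT | p2:(4,0)->(5,0)
Step 3: p0:(2,4)->(3,4) | p1:escaped | p2:(5,0)->(5,1)
Step 4: p0:(3,4)->(4,4) | p1:escaped | p2:(5,1)->(5,2)
Step 5: p0:(4,4)->(5,4) | p1:escaped | p2:(5,2)->(5,3)->EXIT
Step 6: p0:(5,4)->(5,3)->EXIT | p1:escaped | p2:escaped
Exit steps: [6, 2, 5]
First to escape: p1 at step 2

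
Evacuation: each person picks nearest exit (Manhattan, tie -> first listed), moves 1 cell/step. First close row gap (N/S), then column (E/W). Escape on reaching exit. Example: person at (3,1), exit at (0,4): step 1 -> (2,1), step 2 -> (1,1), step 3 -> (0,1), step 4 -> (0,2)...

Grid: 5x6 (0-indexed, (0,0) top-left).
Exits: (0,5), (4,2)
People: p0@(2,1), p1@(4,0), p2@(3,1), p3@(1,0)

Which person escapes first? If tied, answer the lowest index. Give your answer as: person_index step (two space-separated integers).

Answer: 1 2

Derivation:
Step 1: p0:(2,1)->(3,1) | p1:(4,0)->(4,1) | p2:(3,1)->(4,1) | p3:(1,0)->(2,0)
Step 2: p0:(3,1)->(4,1) | p1:(4,1)->(4,2)->EXIT | p2:(4,1)->(4,2)->EXIT | p3:(2,0)->(3,0)
Step 3: p0:(4,1)->(4,2)->EXIT | p1:escaped | p2:escaped | p3:(3,0)->(4,0)
Step 4: p0:escaped | p1:escaped | p2:escaped | p3:(4,0)->(4,1)
Step 5: p0:escaped | p1:escaped | p2:escaped | p3:(4,1)->(4,2)->EXIT
Exit steps: [3, 2, 2, 5]
First to escape: p1 at step 2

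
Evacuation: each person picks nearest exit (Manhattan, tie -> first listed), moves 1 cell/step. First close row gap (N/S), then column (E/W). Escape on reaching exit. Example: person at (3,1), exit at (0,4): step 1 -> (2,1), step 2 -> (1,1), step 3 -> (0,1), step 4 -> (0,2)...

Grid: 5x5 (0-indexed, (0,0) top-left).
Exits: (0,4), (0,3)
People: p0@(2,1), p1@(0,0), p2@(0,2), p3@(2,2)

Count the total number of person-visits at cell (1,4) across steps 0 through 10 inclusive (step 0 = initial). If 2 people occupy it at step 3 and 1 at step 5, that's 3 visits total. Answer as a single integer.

Step 0: p0@(2,1) p1@(0,0) p2@(0,2) p3@(2,2) -> at (1,4): 0 [-], cum=0
Step 1: p0@(1,1) p1@(0,1) p2@ESC p3@(1,2) -> at (1,4): 0 [-], cum=0
Step 2: p0@(0,1) p1@(0,2) p2@ESC p3@(0,2) -> at (1,4): 0 [-], cum=0
Step 3: p0@(0,2) p1@ESC p2@ESC p3@ESC -> at (1,4): 0 [-], cum=0
Step 4: p0@ESC p1@ESC p2@ESC p3@ESC -> at (1,4): 0 [-], cum=0
Total visits = 0

Answer: 0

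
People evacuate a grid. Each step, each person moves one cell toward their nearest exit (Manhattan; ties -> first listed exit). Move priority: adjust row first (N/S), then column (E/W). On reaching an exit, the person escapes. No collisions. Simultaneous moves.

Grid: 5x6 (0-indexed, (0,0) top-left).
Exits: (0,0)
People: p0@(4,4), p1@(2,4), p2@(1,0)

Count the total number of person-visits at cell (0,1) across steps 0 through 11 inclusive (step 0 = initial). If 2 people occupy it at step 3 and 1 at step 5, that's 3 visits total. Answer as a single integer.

Step 0: p0@(4,4) p1@(2,4) p2@(1,0) -> at (0,1): 0 [-], cum=0
Step 1: p0@(3,4) p1@(1,4) p2@ESC -> at (0,1): 0 [-], cum=0
Step 2: p0@(2,4) p1@(0,4) p2@ESC -> at (0,1): 0 [-], cum=0
Step 3: p0@(1,4) p1@(0,3) p2@ESC -> at (0,1): 0 [-], cum=0
Step 4: p0@(0,4) p1@(0,2) p2@ESC -> at (0,1): 0 [-], cum=0
Step 5: p0@(0,3) p1@(0,1) p2@ESC -> at (0,1): 1 [p1], cum=1
Step 6: p0@(0,2) p1@ESC p2@ESC -> at (0,1): 0 [-], cum=1
Step 7: p0@(0,1) p1@ESC p2@ESC -> at (0,1): 1 [p0], cum=2
Step 8: p0@ESC p1@ESC p2@ESC -> at (0,1): 0 [-], cum=2
Total visits = 2

Answer: 2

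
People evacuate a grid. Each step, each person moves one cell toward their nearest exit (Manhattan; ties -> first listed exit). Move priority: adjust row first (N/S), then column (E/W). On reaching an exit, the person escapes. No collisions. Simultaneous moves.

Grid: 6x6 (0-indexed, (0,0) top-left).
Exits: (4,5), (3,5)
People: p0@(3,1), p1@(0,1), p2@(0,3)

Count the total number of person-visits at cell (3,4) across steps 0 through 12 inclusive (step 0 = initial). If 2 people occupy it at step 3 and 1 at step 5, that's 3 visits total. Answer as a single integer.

Step 0: p0@(3,1) p1@(0,1) p2@(0,3) -> at (3,4): 0 [-], cum=0
Step 1: p0@(3,2) p1@(1,1) p2@(1,3) -> at (3,4): 0 [-], cum=0
Step 2: p0@(3,3) p1@(2,1) p2@(2,3) -> at (3,4): 0 [-], cum=0
Step 3: p0@(3,4) p1@(3,1) p2@(3,3) -> at (3,4): 1 [p0], cum=1
Step 4: p0@ESC p1@(3,2) p2@(3,4) -> at (3,4): 1 [p2], cum=2
Step 5: p0@ESC p1@(3,3) p2@ESC -> at (3,4): 0 [-], cum=2
Step 6: p0@ESC p1@(3,4) p2@ESC -> at (3,4): 1 [p1], cum=3
Step 7: p0@ESC p1@ESC p2@ESC -> at (3,4): 0 [-], cum=3
Total visits = 3

Answer: 3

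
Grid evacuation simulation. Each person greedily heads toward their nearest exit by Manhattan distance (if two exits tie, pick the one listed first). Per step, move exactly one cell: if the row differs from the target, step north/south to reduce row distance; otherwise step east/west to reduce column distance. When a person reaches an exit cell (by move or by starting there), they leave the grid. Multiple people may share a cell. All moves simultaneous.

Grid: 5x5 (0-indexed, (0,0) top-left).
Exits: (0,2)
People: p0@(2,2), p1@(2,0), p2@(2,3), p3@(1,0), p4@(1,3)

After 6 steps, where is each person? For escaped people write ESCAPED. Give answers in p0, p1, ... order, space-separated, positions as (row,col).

Step 1: p0:(2,2)->(1,2) | p1:(2,0)->(1,0) | p2:(2,3)->(1,3) | p3:(1,0)->(0,0) | p4:(1,3)->(0,3)
Step 2: p0:(1,2)->(0,2)->EXIT | p1:(1,0)->(0,0) | p2:(1,3)->(0,3) | p3:(0,0)->(0,1) | p4:(0,3)->(0,2)->EXIT
Step 3: p0:escaped | p1:(0,0)->(0,1) | p2:(0,3)->(0,2)->EXIT | p3:(0,1)->(0,2)->EXIT | p4:escaped
Step 4: p0:escaped | p1:(0,1)->(0,2)->EXIT | p2:escaped | p3:escaped | p4:escaped

ESCAPED ESCAPED ESCAPED ESCAPED ESCAPED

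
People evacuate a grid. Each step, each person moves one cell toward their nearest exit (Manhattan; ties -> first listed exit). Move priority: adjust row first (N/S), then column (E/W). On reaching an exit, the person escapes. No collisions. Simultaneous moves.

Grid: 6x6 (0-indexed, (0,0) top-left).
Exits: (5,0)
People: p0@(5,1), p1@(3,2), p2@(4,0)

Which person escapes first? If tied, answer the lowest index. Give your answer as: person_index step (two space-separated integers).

Step 1: p0:(5,1)->(5,0)->EXIT | p1:(3,2)->(4,2) | p2:(4,0)->(5,0)->EXIT
Step 2: p0:escaped | p1:(4,2)->(5,2) | p2:escaped
Step 3: p0:escaped | p1:(5,2)->(5,1) | p2:escaped
Step 4: p0:escaped | p1:(5,1)->(5,0)->EXIT | p2:escaped
Exit steps: [1, 4, 1]
First to escape: p0 at step 1

Answer: 0 1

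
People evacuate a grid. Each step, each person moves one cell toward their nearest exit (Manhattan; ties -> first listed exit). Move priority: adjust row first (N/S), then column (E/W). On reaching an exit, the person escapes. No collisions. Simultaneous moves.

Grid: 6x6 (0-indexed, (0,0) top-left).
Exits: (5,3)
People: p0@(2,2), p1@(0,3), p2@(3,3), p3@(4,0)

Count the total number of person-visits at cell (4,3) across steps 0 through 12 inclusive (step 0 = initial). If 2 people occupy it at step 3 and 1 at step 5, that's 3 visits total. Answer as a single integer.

Answer: 2

Derivation:
Step 0: p0@(2,2) p1@(0,3) p2@(3,3) p3@(4,0) -> at (4,3): 0 [-], cum=0
Step 1: p0@(3,2) p1@(1,3) p2@(4,3) p3@(5,0) -> at (4,3): 1 [p2], cum=1
Step 2: p0@(4,2) p1@(2,3) p2@ESC p3@(5,1) -> at (4,3): 0 [-], cum=1
Step 3: p0@(5,2) p1@(3,3) p2@ESC p3@(5,2) -> at (4,3): 0 [-], cum=1
Step 4: p0@ESC p1@(4,3) p2@ESC p3@ESC -> at (4,3): 1 [p1], cum=2
Step 5: p0@ESC p1@ESC p2@ESC p3@ESC -> at (4,3): 0 [-], cum=2
Total visits = 2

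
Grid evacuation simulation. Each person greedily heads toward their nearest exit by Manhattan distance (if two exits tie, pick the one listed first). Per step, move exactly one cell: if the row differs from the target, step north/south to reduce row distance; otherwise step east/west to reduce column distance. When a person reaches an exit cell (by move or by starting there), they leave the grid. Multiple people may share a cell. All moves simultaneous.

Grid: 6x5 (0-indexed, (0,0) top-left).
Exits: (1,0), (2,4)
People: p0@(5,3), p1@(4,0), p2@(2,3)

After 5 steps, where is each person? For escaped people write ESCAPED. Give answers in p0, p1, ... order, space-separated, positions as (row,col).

Step 1: p0:(5,3)->(4,3) | p1:(4,0)->(3,0) | p2:(2,3)->(2,4)->EXIT
Step 2: p0:(4,3)->(3,3) | p1:(3,0)->(2,0) | p2:escaped
Step 3: p0:(3,3)->(2,3) | p1:(2,0)->(1,0)->EXIT | p2:escaped
Step 4: p0:(2,3)->(2,4)->EXIT | p1:escaped | p2:escaped

ESCAPED ESCAPED ESCAPED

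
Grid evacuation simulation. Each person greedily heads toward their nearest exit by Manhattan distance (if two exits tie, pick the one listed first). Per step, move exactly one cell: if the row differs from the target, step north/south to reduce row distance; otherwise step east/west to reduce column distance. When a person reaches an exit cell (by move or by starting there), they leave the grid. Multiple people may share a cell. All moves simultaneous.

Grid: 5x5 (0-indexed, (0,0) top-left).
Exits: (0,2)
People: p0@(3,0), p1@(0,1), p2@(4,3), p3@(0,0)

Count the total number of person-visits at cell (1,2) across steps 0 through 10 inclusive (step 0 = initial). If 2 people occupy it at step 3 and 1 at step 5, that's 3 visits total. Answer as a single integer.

Step 0: p0@(3,0) p1@(0,1) p2@(4,3) p3@(0,0) -> at (1,2): 0 [-], cum=0
Step 1: p0@(2,0) p1@ESC p2@(3,3) p3@(0,1) -> at (1,2): 0 [-], cum=0
Step 2: p0@(1,0) p1@ESC p2@(2,3) p3@ESC -> at (1,2): 0 [-], cum=0
Step 3: p0@(0,0) p1@ESC p2@(1,3) p3@ESC -> at (1,2): 0 [-], cum=0
Step 4: p0@(0,1) p1@ESC p2@(0,3) p3@ESC -> at (1,2): 0 [-], cum=0
Step 5: p0@ESC p1@ESC p2@ESC p3@ESC -> at (1,2): 0 [-], cum=0
Total visits = 0

Answer: 0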